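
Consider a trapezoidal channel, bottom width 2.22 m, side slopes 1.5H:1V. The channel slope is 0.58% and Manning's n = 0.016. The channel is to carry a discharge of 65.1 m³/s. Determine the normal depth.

y_n = 2.2 m

Manning's equation rearranged: A R^(2/3) = nQ / (1·√S) = 0.016 × 65.1 / (√0.0058) = 13.68.
At y = 2.51 m: A R^(2/3) = 18.19 — high.
At y = 1.76 m: A R^(2/3) = 8.545 — low.
At y = 2.2 m: A R^(2/3) = 13.68 — matches.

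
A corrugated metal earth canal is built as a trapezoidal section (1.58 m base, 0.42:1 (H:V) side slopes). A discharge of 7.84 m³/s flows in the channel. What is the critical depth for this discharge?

At critical depth, Q² T / (g A³) = 1, i.e. A³/T = Q²/g = 7.84²/9.81 = 6.266.
Trying y = 1.49 m: A³/T = 12.54 — high.
Trying y = 0.864 m: A³/T = 2.051 — low.
Trying y = 1.21 m: A³/T = 6.213 — matches.

y_c = 1.21 m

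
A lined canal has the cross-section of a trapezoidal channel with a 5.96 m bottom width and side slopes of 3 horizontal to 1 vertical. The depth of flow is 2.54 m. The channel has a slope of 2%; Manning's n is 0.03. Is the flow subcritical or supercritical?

With bottom width b = 5.96 m and side slope z = 3: A = (b + zy)y = (5.96 + 3×2.54)×2.54 = 34.49 m²; P = b + 2y√(1+z²) = 5.96 + 2×2.54×3.162 = 22.02 m.
Hydraulic radius R = A/P = 34.49/22.02 = 1.566 m.
V = (1/n) R^(2/3) √S = (1/0.03) × 1.566^(2/3) × √0.02 = 6.357 m/s. Hydraulic depth D_h = A/T = 34.49/21.2 = 1.627 m.
Froude number Fr = V/√(g·D_h) = 6.357/√(9.81×1.627) = 1.59, which is greater than 1, so the flow is supercritical.

supercritical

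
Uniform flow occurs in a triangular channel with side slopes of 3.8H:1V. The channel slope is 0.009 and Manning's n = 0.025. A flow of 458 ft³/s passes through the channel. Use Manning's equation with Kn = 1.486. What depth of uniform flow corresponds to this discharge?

Manning's equation rearranged: A R^(2/3) = nQ / (1.486·√S) = 0.025 × 458 / (1.486 × √0.009) = 81.22.
Trying y = 4.38 ft: A R^(2/3) = 120.2 — too large.
Trying y = 3.35 ft: A R^(2/3) = 58.82 — too small.
Trying y = 3.78 ft: A R^(2/3) = 81.17 — close enough.

y_n = 3.78 ft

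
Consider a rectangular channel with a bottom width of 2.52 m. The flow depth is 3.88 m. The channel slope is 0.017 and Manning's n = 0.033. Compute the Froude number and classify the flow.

subcritical

Flow area A = b·y = 2.52 × 3.88 = 9.778 m². Wetted perimeter P = b + 2y = 2.52 + 2×3.88 = 10.28 m.
Hydraulic radius R = A/P = 9.778/10.28 = 0.9511 m.
V = (1/n) R^(2/3) √S = (1/0.033) × 0.9511^(2/3) × √0.017 = 3.821 m/s. Hydraulic depth D_h = A/T = 9.778/2.52 = 3.88 m.
Froude number Fr = V/√(g·D_h) = 3.821/√(9.81×3.88) = 0.619, which is less than 1, so the flow is subcritical.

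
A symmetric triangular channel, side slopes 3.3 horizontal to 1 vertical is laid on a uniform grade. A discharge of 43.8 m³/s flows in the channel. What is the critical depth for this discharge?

At critical depth, Q² T / (g A³) = 1, i.e. A³/T = Q²/g = 43.8²/9.81 = 195.6.
At y = 2.58 m: A³/T = 622.4 — high.
At y = 1.8 m: A³/T = 102.9 — low.
At y = 2.05 m: A³/T = 197.1 — matches.

y_c = 2.05 m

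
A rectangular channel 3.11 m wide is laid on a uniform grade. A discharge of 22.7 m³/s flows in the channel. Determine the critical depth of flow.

For a rectangular channel, critical depth y_c = (q²/g)^(1/3) where q = Q/b = 22.7/3.11 = 7.299 m²/s.
So y_c = (7.299²/9.81)^(1/3) = 1.76 m.

y_c = 1.76 m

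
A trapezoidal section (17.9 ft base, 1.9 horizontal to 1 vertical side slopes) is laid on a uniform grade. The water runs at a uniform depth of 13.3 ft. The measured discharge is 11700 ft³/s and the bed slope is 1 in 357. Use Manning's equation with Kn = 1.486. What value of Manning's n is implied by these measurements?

With bottom width b = 17.9 ft and side slope z = 1.9: A = (b + zy)y = (17.9 + 1.9×13.3)×13.3 = 574.2 ft²; P = b + 2y√(1+z²) = 17.9 + 2×13.3×2.147 = 75.01 ft.
Hydraulic radius R = A/P = 574.2/75.01 = 7.654 ft.
Rearranging Manning's equation: n = (1.486/Q) A R^(2/3) S^(1/2) = (1.486/11700) × 574.2 × 7.654^(2/3) × √0.002801 = 0.015.

n = 0.015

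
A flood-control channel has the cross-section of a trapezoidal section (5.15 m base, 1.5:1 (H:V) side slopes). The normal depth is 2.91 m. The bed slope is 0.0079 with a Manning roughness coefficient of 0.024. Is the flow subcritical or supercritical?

supercritical

With bottom width b = 5.15 m and side slope z = 1.5: A = (b + zy)y = (5.15 + 1.5×2.91)×2.91 = 27.69 m²; P = b + 2y√(1+z²) = 5.15 + 2×2.91×1.803 = 15.64 m.
Hydraulic radius R = A/P = 27.69/15.64 = 1.77 m.
V = (1/n) R^(2/3) √S = (1/0.024) × 1.77^(2/3) × √0.0079 = 5.419 m/s. Hydraulic depth D_h = A/T = 27.69/13.88 = 1.995 m.
Froude number Fr = V/√(g·D_h) = 5.419/√(9.81×1.995) = 1.23, which is greater than 1, so the flow is supercritical.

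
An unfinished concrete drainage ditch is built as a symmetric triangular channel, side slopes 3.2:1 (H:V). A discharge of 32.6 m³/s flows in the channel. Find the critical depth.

y_c = 1.84 m

At critical depth, Q² T / (g A³) = 1, i.e. A³/T = Q²/g = 32.6²/9.81 = 108.3.
Try y = 1.39 m: A³/T = 26.57 — short.
Try y = 1.84 m: A³/T = 108 — close enough.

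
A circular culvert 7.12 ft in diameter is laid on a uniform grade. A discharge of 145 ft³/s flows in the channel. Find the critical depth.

y_c = 3.1 ft

At critical depth, Q² T / (g A³) = 1, i.e. A³/T = Q²/g = 145²/32.2 = 653.
At y = 2.11 ft: A³/T = 148.2 — short.
At y = 3.81 ft: A³/T = 1436 — over.
At y = 3.1 ft: A³/T = 652.8 — close enough.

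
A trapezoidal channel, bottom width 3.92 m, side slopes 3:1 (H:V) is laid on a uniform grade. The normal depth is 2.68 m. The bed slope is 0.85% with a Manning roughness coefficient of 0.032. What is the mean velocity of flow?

With bottom width b = 3.92 m and side slope z = 3: A = (b + zy)y = (3.92 + 3×2.68)×2.68 = 32.05 m²; P = b + 2y√(1+z²) = 3.92 + 2×2.68×3.162 = 20.87 m.
Hydraulic radius R = A/P = 32.05/20.87 = 1.536 m.
From Manning's equation, V = (1/n) R^(2/3) S^(1/2) = (1/0.032) × 1.536^(2/3) × 0.0085^(1/2) = 3.84 m/s.

V = 3.84 m/s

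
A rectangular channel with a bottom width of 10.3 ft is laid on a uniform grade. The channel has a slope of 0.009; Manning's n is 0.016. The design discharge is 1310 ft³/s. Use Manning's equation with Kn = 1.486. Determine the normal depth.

y_n = 6.99 ft

Manning's equation rearranged: A R^(2/3) = nQ / (1.486·√S) = 0.016 × 1310 / (1.486 × √0.009) = 148.7.
Try y = 8.73 ft: A R^(2/3) = 196.9 — high.
Try y = 6.99 ft: A R^(2/3) = 148.6 — close enough.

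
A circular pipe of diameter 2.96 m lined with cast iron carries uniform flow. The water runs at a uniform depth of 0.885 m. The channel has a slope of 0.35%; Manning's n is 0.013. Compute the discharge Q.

Q = 4.98 m³/s

For a circular section of diameter D = 2.96 m at depth y = 0.885 m, the central angle is θ = 2 arccos(1 − 2y/D) = 2.314 rad. Then A = (D²/8)(θ − sin θ) = 1.728 m² and P = Dθ/2 = 3.425 m.
Hydraulic radius R = A/P = 1.728/3.425 = 0.5046 m.
Manning's equation: Q = (1/n) A R^(2/3) S^(1/2) = (1/0.013) × 1.728 × 0.5046^(2/3) × 0.0035^(1/2) = 4.98 m³/s.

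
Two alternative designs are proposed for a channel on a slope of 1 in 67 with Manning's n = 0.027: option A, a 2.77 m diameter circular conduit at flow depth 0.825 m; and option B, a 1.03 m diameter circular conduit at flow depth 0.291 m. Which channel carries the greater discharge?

Channel A: For a circular section of diameter D = 2.77 m at depth y = 0.825 m, the central angle is θ = 2 arccos(1 − 2y/D) = 2.309 rad. Then A = (D²/8)(θ − sin θ) = 1.505 m² and P = Dθ/2 = 3.198 m. Hydraulic radius R = A/P = 1.505/3.198 = 0.4707 m. Q_A = (1/0.027)·1.505·0.4707^(2/3)·√0.01493 = 4.121 m³/s.
Channel B: For a circular section of diameter D = 1.03 m at depth y = 0.291 m, the central angle is θ = 2 arccos(1 − 2y/D) = 2.242 rad. Then A = (D²/8)(θ − sin θ) = 0.1934 m² and P = Dθ/2 = 1.154 m. Hydraulic radius R = A/P = 0.1934/1.154 = 0.1675 m. Q_B = (1/0.027)·0.1934·0.1675^(2/3)·√0.01493 = 0.2659 m³/s.
Q_A = 4.121 m³/s vs Q_B = 0.2659 m³/s, so channel A carries more.

channel A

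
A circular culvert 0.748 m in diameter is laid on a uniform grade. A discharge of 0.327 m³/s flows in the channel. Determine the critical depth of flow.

At critical depth, Q² T / (g A³) = 1, i.e. A³/T = Q²/g = 0.327²/9.81 = 0.0109.
Try y = 0.386 m: A³/T = 0.016 — too large.
Try y = 0.283 m: A³/T = 0.004872 — too small.
Try y = 0.349 m: A³/T = 0.01089 — close enough.

y_c = 0.349 m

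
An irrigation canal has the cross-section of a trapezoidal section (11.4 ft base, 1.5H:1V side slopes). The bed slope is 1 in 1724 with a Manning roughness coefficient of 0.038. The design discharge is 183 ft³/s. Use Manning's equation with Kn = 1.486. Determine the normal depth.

Manning's equation rearranged: A R^(2/3) = nQ / (1.486·√S) = 0.038 × 183 / (1.486 × √0.00058) = 194.3.
Try y = 3.99 ft: A R^(2/3) = 134.2 — short.
Try y = 4.85 ft: A R^(2/3) = 194 — close enough.

y_n = 4.85 ft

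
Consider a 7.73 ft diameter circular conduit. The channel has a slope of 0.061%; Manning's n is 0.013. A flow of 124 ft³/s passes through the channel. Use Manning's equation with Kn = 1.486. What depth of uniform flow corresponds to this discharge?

y_n = 4.33 ft

Manning's equation rearranged: A R^(2/3) = nQ / (1.486·√S) = 0.013 × 124 / (1.486 × √0.00061) = 43.92.
Trying y = 3.62 ft: A R^(2/3) = 32.53 — short.
Trying y = 4.95 ft: A R^(2/3) = 53.9 — over.
Trying y = 4.33 ft: A R^(2/3) = 43.92 — close enough.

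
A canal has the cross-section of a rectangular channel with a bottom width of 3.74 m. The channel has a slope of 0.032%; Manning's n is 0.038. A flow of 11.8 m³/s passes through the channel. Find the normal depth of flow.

y_n = 5.39 m

Manning's equation rearranged: A R^(2/3) = nQ / (1·√S) = 0.038 × 11.8 / (√0.00032) = 25.07.
At y = 6.62 m: A R^(2/3) = 31.84 — over.
At y = 3.84 m: A R^(2/3) = 16.73 — short.
At y = 5.39 m: A R^(2/3) = 25.09 — close enough.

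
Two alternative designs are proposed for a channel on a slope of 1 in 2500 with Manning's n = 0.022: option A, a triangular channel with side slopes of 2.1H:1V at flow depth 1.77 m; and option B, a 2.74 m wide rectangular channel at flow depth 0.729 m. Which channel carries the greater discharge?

channel A

Channel A: For a triangular section with side slope z = 2.1: A = zy² = 2.1×1.77² = 6.579 m²; P = 2y√(1+z²) = 2×1.77×2.326 = 8.234 m. Hydraulic radius R = A/P = 6.579/8.234 = 0.799 m. Q_A = (1/0.022)·6.579·0.799^(2/3)·√0.0004 = 5.15 m³/s.
Channel B: Flow area A = b·y = 2.74 × 0.729 = 1.997 m². Wetted perimeter P = b + 2y = 2.74 + 2×0.729 = 4.198 m. Hydraulic radius R = A/P = 1.997/4.198 = 0.4758 m. Q_B = (1/0.022)·1.997·0.4758^(2/3)·√0.0004 = 1.107 m³/s.
Q_A = 5.15 m³/s vs Q_B = 1.107 m³/s, so channel A carries more.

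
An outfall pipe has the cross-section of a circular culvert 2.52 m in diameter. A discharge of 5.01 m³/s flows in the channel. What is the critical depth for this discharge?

y_c = 1 m

At critical depth, Q² T / (g A³) = 1, i.e. A³/T = Q²/g = 5.01²/9.81 = 2.559.
Trying y = 1.21 m: A³/T = 5.272 — high.
Trying y = 0.859 m: A³/T = 1.414 — low.
Trying y = 1 m: A³/T = 2.54 — close enough.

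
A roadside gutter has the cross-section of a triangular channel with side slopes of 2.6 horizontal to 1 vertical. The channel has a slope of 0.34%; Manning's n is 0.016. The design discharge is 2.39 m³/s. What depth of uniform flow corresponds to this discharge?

y_n = 0.722 m

Manning's equation rearranged: A R^(2/3) = nQ / (1·√S) = 0.016 × 2.39 / (√0.0034) = 0.6558.
Trying y = 0.587 m: A R^(2/3) = 0.3779 — too small.
Trying y = 0.795 m: A R^(2/3) = 0.8485 — too large.
Trying y = 0.722 m: A R^(2/3) = 0.6563 — ≈ 0.6558.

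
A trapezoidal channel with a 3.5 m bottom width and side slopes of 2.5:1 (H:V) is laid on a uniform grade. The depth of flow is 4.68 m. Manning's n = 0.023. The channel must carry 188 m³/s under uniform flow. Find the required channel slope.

S = 0.0011

With bottom width b = 3.5 m and side slope z = 2.5: A = (b + zy)y = (3.5 + 2.5×4.68)×4.68 = 71.14 m²; P = b + 2y√(1+z²) = 3.5 + 2×4.68×2.693 = 28.7 m.
Hydraulic radius R = A/P = 71.14/28.7 = 2.478 m.
From Manning's equation, S = [nQ / (1 A R^(2/3))]² = [0.023 × 188 / (1 × 71.14 × 2.478^(2/3))]² = 0.0011.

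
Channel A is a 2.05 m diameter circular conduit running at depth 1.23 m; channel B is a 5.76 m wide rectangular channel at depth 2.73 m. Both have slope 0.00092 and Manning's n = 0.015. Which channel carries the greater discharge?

Channel A: For a circular section of diameter D = 2.05 m at depth y = 1.23 m, the central angle is θ = 2 arccos(1 − 2y/D) = 3.544 rad. Then A = (D²/8)(θ − sin θ) = 2.068 m² and P = Dθ/2 = 3.633 m. Hydraulic radius R = A/P = 2.068/3.633 = 0.5692 m. Q_A = (1/0.015)·2.068·0.5692^(2/3)·√0.00092 = 2.872 m³/s.
Channel B: Flow area A = b·y = 5.76 × 2.73 = 15.72 m². Wetted perimeter P = b + 2y = 5.76 + 2×2.73 = 11.22 m. Hydraulic radius R = A/P = 15.72/11.22 = 1.401 m. Q_B = (1/0.015)·15.72·1.401^(2/3)·√0.00092 = 39.82 m³/s.
Q_A = 2.872 m³/s vs Q_B = 39.82 m³/s, so channel B carries more.

channel B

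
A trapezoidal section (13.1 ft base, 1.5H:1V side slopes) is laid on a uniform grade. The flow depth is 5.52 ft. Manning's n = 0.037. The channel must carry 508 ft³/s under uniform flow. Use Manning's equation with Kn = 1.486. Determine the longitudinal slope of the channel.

S = 0.0021

With bottom width b = 13.1 ft and side slope z = 1.5: A = (b + zy)y = (13.1 + 1.5×5.52)×5.52 = 118 ft²; P = b + 2y√(1+z²) = 13.1 + 2×5.52×1.803 = 33 ft.
Hydraulic radius R = A/P = 118/33 = 3.576 ft.
From Manning's equation, S = [nQ / (1.486 A R^(2/3))]² = [0.037 × 508 / (1.486 × 118 × 3.576^(2/3))]² = 0.0021.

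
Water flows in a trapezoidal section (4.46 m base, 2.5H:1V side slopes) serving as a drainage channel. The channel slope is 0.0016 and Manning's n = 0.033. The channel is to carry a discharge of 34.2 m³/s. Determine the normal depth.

Manning's equation rearranged: A R^(2/3) = nQ / (1·√S) = 0.033 × 34.2 / (√0.0016) = 28.21.
Try y = 1.69 m: A R^(2/3) = 15.47 — short.
Try y = 2.78 m: A R^(2/3) = 43.98 — over.
Try y = 2.26 m: A R^(2/3) = 28.24 — close enough.

y_n = 2.26 m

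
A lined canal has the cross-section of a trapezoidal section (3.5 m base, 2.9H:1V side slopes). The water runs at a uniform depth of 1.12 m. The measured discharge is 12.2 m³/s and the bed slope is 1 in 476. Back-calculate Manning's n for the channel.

n = 0.023

With bottom width b = 3.5 m and side slope z = 2.9: A = (b + zy)y = (3.5 + 2.9×1.12)×1.12 = 7.558 m²; P = b + 2y√(1+z²) = 3.5 + 2×1.12×3.068 = 10.37 m.
Hydraulic radius R = A/P = 7.558/10.37 = 0.7287 m.
Rearranging Manning's equation: n = (1/Q) A R^(2/3) S^(1/2) = (1/12.2) × 7.558 × 0.7287^(2/3) × √0.002101 = 0.023.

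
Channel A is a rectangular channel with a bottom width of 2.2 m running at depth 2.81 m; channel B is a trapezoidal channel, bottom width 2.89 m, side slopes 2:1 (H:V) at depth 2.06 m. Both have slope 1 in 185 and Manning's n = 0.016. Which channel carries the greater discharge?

channel B

Channel A: Flow area A = b·y = 2.2 × 2.81 = 6.182 m². Wetted perimeter P = b + 2y = 2.2 + 2×2.81 = 7.82 m. Hydraulic radius R = A/P = 6.182/7.82 = 0.7905 m. Q_A = (1/0.016)·6.182·0.7905^(2/3)·√0.005405 = 24.29 m³/s.
Channel B: With bottom width b = 2.89 m and side slope z = 2: A = (b + zy)y = (2.89 + 2×2.06)×2.06 = 14.44 m²; P = b + 2y√(1+z²) = 2.89 + 2×2.06×2.236 = 12.1 m. Hydraulic radius R = A/P = 14.44/12.1 = 1.193 m. Q_B = (1/0.016)·14.44·1.193^(2/3)·√0.005405 = 74.65 m³/s.
Q_A = 24.29 m³/s vs Q_B = 74.65 m³/s, so channel B carries more.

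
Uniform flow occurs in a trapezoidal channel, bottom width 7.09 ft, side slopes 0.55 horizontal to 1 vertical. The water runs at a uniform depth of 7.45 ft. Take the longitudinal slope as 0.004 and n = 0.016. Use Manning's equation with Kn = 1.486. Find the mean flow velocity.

With bottom width b = 7.09 ft and side slope z = 0.55: A = (b + zy)y = (7.09 + 0.55×7.45)×7.45 = 83.35 ft²; P = b + 2y√(1+z²) = 7.09 + 2×7.45×1.141 = 24.09 ft.
Hydraulic radius R = A/P = 83.35/24.09 = 3.459 ft.
From Manning's equation, V = (1.486/n) R^(2/3) S^(1/2) = (1.486/0.016) × 3.459^(2/3) × 0.004^(1/2) = 13.4 ft/s.

V = 13.4 ft/s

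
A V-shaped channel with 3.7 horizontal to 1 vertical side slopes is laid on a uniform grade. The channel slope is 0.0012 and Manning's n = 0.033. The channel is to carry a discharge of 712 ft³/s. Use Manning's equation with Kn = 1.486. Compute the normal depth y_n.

Manning's equation rearranged: A R^(2/3) = nQ / (1.486·√S) = 0.033 × 712 / (1.486 × √0.0012) = 456.4.
Trying y = 8.71 ft: A R^(2/3) = 731.2 — over.
Trying y = 6.17 ft: A R^(2/3) = 291.6 — short.
Trying y = 7.3 ft: A R^(2/3) = 456.6 — close enough.

y_n = 7.3 ft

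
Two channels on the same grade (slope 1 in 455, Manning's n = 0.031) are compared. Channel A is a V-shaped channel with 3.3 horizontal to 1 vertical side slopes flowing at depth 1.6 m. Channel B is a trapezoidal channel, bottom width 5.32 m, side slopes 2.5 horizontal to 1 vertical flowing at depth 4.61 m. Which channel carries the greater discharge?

Channel A: For a triangular section with side slope z = 3.3: A = zy² = 3.3×1.6² = 8.448 m²; P = 2y√(1+z²) = 2×1.6×3.448 = 11.03 m. Hydraulic radius R = A/P = 8.448/11.03 = 0.7656 m. Q_A = (1/0.031)·8.448·0.7656^(2/3)·√0.002198 = 10.69 m³/s.
Channel B: With bottom width b = 5.32 m and side slope z = 2.5: A = (b + zy)y = (5.32 + 2.5×4.61)×4.61 = 77.66 m²; P = b + 2y√(1+z²) = 5.32 + 2×4.61×2.693 = 30.15 m. Hydraulic radius R = A/P = 77.66/30.15 = 2.576 m. Q_B = (1/0.031)·77.66·2.576^(2/3)·√0.002198 = 220.7 m³/s.
Q_A = 10.69 m³/s vs Q_B = 220.7 m³/s, so channel B carries more.

channel B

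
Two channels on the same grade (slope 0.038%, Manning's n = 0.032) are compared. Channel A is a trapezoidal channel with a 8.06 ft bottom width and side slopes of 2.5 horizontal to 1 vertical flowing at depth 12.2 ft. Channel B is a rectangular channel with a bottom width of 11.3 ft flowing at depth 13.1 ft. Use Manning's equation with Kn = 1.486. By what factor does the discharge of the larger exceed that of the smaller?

Channel A: With bottom width b = 8.06 ft and side slope z = 2.5: A = (b + zy)y = (8.06 + 2.5×12.2)×12.2 = 470.4 ft²; P = b + 2y√(1+z²) = 8.06 + 2×12.2×2.693 = 73.76 ft. Hydraulic radius R = A/P = 470.4/73.76 = 6.378 ft. Q_A = (1.486/0.032)·470.4·6.378^(2/3)·√0.00038 = 1465 ft³/s.
Channel B: Flow area A = b·y = 11.3 × 13.1 = 148 ft². Wetted perimeter P = b + 2y = 11.3 + 2×13.1 = 37.5 ft. Hydraulic radius R = A/P = 148/37.5 = 3.947 ft. Q_B = (1.486/0.032)·148·3.947^(2/3)·√0.00038 = 334.7 ft³/s.
The larger discharge is 1465 ft³/s and the smaller is 334.7 ft³/s; the ratio is 4.38.

4.38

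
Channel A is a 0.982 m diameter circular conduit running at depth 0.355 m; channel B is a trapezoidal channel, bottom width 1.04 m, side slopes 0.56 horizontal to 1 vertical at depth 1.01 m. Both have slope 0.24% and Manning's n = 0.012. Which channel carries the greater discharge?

channel B

Channel A: For a circular section of diameter D = 0.982 m at depth y = 0.355 m, the central angle is θ = 2 arccos(1 − 2y/D) = 2.58 rad. Then A = (D²/8)(θ − sin θ) = 0.2469 m² and P = Dθ/2 = 1.267 m. Hydraulic radius R = A/P = 0.2469/1.267 = 0.1949 m. Q_A = (1/0.012)·0.2469·0.1949^(2/3)·√0.0024 = 0.3387 m³/s.
Channel B: With bottom width b = 1.04 m and side slope z = 0.56: A = (b + zy)y = (1.04 + 0.56×1.01)×1.01 = 1.622 m²; P = b + 2y√(1+z²) = 1.04 + 2×1.01×1.146 = 3.355 m. Hydraulic radius R = A/P = 1.622/3.355 = 0.4833 m. Q_B = (1/0.012)·1.622·0.4833^(2/3)·√0.0024 = 4.077 m³/s.
Q_A = 0.3387 m³/s vs Q_B = 4.077 m³/s, so channel B carries more.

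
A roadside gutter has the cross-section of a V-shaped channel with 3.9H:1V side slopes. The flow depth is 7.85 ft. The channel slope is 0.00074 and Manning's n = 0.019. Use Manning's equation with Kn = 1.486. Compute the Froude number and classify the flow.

subcritical

For a triangular section with side slope z = 3.9: A = zy² = 3.9×7.85² = 240.3 ft²; P = 2y√(1+z²) = 2×7.85×4.026 = 63.21 ft.
Hydraulic radius R = A/P = 240.3/63.21 = 3.802 ft.
V = (1.486/n) R^(2/3) √S = (1.486/0.019) × 3.802^(2/3) × √0.00074 = 5.183 ft/s. Hydraulic depth D_h = A/T = 240.3/61.23 = 3.925 ft.
Froude number Fr = V/√(g·D_h) = 5.183/√(32.2×3.925) = 0.461, which is less than 1, so the flow is subcritical.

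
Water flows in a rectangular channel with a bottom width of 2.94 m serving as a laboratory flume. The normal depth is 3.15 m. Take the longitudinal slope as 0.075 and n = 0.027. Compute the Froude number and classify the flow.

supercritical

Flow area A = b·y = 2.94 × 3.15 = 9.261 m². Wetted perimeter P = b + 2y = 2.94 + 2×3.15 = 9.24 m.
Hydraulic radius R = A/P = 9.261/9.24 = 1.002 m.
V = (1/n) R^(2/3) √S = (1/0.027) × 1.002^(2/3) × √0.075 = 10.16 m/s. Hydraulic depth D_h = A/T = 9.261/2.94 = 3.15 m.
Froude number Fr = V/√(g·D_h) = 10.16/√(9.81×3.15) = 1.83, which is greater than 1, so the flow is supercritical.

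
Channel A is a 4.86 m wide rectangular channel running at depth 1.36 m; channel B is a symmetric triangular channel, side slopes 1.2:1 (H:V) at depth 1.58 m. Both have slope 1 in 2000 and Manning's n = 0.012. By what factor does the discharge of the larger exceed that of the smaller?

Channel A: Flow area A = b·y = 4.86 × 1.36 = 6.61 m². Wetted perimeter P = b + 2y = 4.86 + 2×1.36 = 7.58 m. Hydraulic radius R = A/P = 6.61/7.58 = 0.872 m. Q_A = (1/0.012)·6.61·0.872^(2/3)·√0.0005 = 11.24 m³/s.
Channel B: For a triangular section with side slope z = 1.2: A = zy² = 1.2×1.58² = 2.996 m²; P = 2y√(1+z²) = 2×1.58×1.562 = 4.936 m. Hydraulic radius R = A/P = 2.996/4.936 = 0.6069 m. Q_B = (1/0.012)·2.996·0.6069^(2/3)·√0.0005 = 4.001 m³/s.
The larger discharge is 11.24 m³/s and the smaller is 4.001 m³/s; the ratio is 2.81.

2.81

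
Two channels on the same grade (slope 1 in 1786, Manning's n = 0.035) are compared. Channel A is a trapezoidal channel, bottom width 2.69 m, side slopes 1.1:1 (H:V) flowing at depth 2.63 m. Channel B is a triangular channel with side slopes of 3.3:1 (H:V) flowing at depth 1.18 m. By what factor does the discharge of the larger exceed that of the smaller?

5.85

Channel A: With bottom width b = 2.69 m and side slope z = 1.1: A = (b + zy)y = (2.69 + 1.1×2.63)×2.63 = 14.68 m²; P = b + 2y√(1+z²) = 2.69 + 2×2.63×1.487 = 10.51 m. Hydraulic radius R = A/P = 14.68/10.51 = 1.397 m. Q_A = (1/0.035)·14.68·1.397^(2/3)·√0.0005599 = 12.41 m³/s.
Channel B: For a triangular section with side slope z = 3.3: A = zy² = 3.3×1.18² = 4.595 m²; P = 2y√(1+z²) = 2×1.18×3.448 = 8.138 m. Hydraulic radius R = A/P = 4.595/8.138 = 0.5646 m. Q_B = (1/0.035)·4.595·0.5646^(2/3)·√0.0005599 = 2.122 m³/s.
The larger discharge is 12.41 m³/s and the smaller is 2.122 m³/s; the ratio is 5.85.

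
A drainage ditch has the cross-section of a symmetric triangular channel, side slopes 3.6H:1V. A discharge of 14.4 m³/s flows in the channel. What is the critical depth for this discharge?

y_c = 1.27 m

At critical depth, Q² T / (g A³) = 1, i.e. A³/T = Q²/g = 14.4²/9.81 = 21.14.
Try y = 0.969 m: A³/T = 5.536 — short.
Try y = 1.27 m: A³/T = 21.41 — ≈ 21.14.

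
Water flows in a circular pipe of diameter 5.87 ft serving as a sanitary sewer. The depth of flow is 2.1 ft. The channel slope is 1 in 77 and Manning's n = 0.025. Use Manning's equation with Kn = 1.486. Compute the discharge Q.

Q = 64.9 ft³/s

For a circular section of diameter D = 5.87 ft at depth y = 2.1 ft, the central angle is θ = 2 arccos(1 − 2y/D) = 2.565 rad. Then A = (D²/8)(θ − sin θ) = 8.697 ft² and P = Dθ/2 = 7.527 ft.
Hydraulic radius R = A/P = 8.697/7.527 = 1.155 ft.
Manning's equation: Q = (1.486/n) A R^(2/3) S^(1/2) = (1.486/0.025) × 8.697 × 1.155^(2/3) × 0.01299^(1/2) = 64.9 ft³/s.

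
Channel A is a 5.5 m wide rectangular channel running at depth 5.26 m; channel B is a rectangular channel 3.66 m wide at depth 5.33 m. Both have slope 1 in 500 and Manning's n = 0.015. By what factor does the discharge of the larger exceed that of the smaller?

1.79

Channel A: Flow area A = b·y = 5.5 × 5.26 = 28.93 m². Wetted perimeter P = b + 2y = 5.5 + 2×5.26 = 16.02 m. Hydraulic radius R = A/P = 28.93/16.02 = 1.806 m. Q_A = (1/0.015)·28.93·1.806^(2/3)·√0.002 = 127.9 m³/s.
Channel B: Flow area A = b·y = 3.66 × 5.33 = 19.51 m². Wetted perimeter P = b + 2y = 3.66 + 2×5.33 = 14.32 m. Hydraulic radius R = A/P = 19.51/14.32 = 1.362 m. Q_B = (1/0.015)·19.51·1.362^(2/3)·√0.002 = 71.47 m³/s.
The larger discharge is 127.9 m³/s and the smaller is 71.47 m³/s; the ratio is 1.79.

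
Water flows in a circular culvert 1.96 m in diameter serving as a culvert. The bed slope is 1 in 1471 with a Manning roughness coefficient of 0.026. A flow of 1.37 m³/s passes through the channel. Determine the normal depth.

Manning's equation rearranged: A R^(2/3) = nQ / (1·√S) = 0.026 × 1.37 / (√0.0006798) = 1.366.
Trying y = 0.883 m: A R^(2/3) = 0.7827 — low.
Trying y = 1.24 m: A R^(2/3) = 1.364 — matches.

y_n = 1.24 m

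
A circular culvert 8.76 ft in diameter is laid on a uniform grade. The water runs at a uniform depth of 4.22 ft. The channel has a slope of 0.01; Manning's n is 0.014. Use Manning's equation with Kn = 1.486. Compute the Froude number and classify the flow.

For a circular section of diameter D = 8.76 ft at depth y = 4.22 ft, the central angle is θ = 2 arccos(1 − 2y/D) = 3.069 rad. Then A = (D²/8)(θ − sin θ) = 28.73 ft² and P = Dθ/2 = 13.44 ft.
Hydraulic radius R = A/P = 28.73/13.44 = 2.138 ft.
V = (1.486/n) R^(2/3) √S = (1.486/0.014) × 2.138^(2/3) × √0.01 = 17.61 ft/s. Hydraulic depth D_h = A/T = 28.73/8.754 = 3.282 ft.
Froude number Fr = V/√(g·D_h) = 17.61/√(32.2×3.282) = 1.71, which is greater than 1, so the flow is supercritical.

supercritical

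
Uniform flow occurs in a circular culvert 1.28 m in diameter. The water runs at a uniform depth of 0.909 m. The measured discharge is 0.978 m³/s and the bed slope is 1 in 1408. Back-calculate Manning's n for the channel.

For a circular section of diameter D = 1.28 m at depth y = 0.909 m, the central angle is θ = 2 arccos(1 − 2y/D) = 4.009 rad. Then A = (D²/8)(θ − sin θ) = 0.9773 m² and P = Dθ/2 = 2.566 m.
Hydraulic radius R = A/P = 0.9773/2.566 = 0.3809 m.
Rearranging Manning's equation: n = (1/Q) A R^(2/3) S^(1/2) = (1/0.978) × 0.9773 × 0.3809^(2/3) × √0.0007102 = 0.014.

n = 0.014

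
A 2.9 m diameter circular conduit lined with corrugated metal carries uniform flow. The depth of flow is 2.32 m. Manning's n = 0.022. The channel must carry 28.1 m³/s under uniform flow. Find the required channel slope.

For a circular section of diameter D = 2.9 m at depth y = 2.32 m, the central angle is θ = 2 arccos(1 − 2y/D) = 4.429 rad. Then A = (D²/8)(θ − sin θ) = 5.665 m² and P = Dθ/2 = 6.421 m.
Hydraulic radius R = A/P = 5.665/6.421 = 0.8822 m.
From Manning's equation, S = [nQ / (1 A R^(2/3))]² = [0.022 × 28.1 / (1 × 5.665 × 0.8822^(2/3))]² = 0.0141.

S = 0.0141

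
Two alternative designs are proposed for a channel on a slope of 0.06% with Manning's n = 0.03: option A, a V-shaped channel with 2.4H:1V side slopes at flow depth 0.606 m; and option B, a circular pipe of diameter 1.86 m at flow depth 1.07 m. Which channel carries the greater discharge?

channel B

Channel A: For a triangular section with side slope z = 2.4: A = zy² = 2.4×0.606² = 0.8814 m²; P = 2y√(1+z²) = 2×0.606×2.6 = 3.151 m. Hydraulic radius R = A/P = 0.8814/3.151 = 0.2797 m. Q_A = (1/0.03)·0.8814·0.2797^(2/3)·√0.0006 = 0.3078 m³/s.
Channel B: For a circular section of diameter D = 1.86 m at depth y = 1.07 m, the central angle is θ = 2 arccos(1 − 2y/D) = 3.444 rad. Then A = (D²/8)(θ − sin θ) = 1.618 m² and P = Dθ/2 = 3.203 m. Hydraulic radius R = A/P = 1.618/3.203 = 0.5052 m. Q_B = (1/0.03)·1.618·0.5052^(2/3)·√0.0006 = 0.838 m³/s.
Q_A = 0.3078 m³/s vs Q_B = 0.838 m³/s, so channel B carries more.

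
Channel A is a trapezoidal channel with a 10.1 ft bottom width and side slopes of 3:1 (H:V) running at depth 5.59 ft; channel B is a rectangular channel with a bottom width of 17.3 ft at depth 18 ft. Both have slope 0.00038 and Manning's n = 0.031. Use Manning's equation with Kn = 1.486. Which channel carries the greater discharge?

Channel A: With bottom width b = 10.1 ft and side slope z = 3: A = (b + zy)y = (10.1 + 3×5.59)×5.59 = 150.2 ft²; P = b + 2y√(1+z²) = 10.1 + 2×5.59×3.162 = 45.45 ft. Hydraulic radius R = A/P = 150.2/45.45 = 3.304 ft. Q_A = (1.486/0.031)·150.2·3.304^(2/3)·√0.00038 = 311.4 ft³/s.
Channel B: Flow area A = b·y = 17.3 × 18 = 311.4 ft². Wetted perimeter P = b + 2y = 17.3 + 2×18 = 53.3 ft. Hydraulic radius R = A/P = 311.4/53.3 = 5.842 ft. Q_B = (1.486/0.031)·311.4·5.842^(2/3)·√0.00038 = 943.9 ft³/s.
Q_A = 311.4 ft³/s vs Q_B = 943.9 ft³/s, so channel B carries more.

channel B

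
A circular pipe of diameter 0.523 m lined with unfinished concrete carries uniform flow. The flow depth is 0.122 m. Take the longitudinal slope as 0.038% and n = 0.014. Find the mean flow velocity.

V = 0.241 m/s

For a circular section of diameter D = 0.523 m at depth y = 0.122 m, the central angle is θ = 2 arccos(1 − 2y/D) = 2.016 rad. Then A = (D²/8)(θ − sin θ) = 0.03808 m² and P = Dθ/2 = 0.5272 m.
Hydraulic radius R = A/P = 0.03808/0.5272 = 0.07223 m.
From Manning's equation, V = (1/n) R^(2/3) S^(1/2) = (1/0.014) × 0.07223^(2/3) × 0.00038^(1/2) = 0.241 m/s.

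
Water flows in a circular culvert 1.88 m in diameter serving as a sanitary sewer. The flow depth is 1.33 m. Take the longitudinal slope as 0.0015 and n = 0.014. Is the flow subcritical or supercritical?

subcritical

For a circular section of diameter D = 1.88 m at depth y = 1.33 m, the central angle is θ = 2 arccos(1 − 2y/D) = 3.997 rad. Then A = (D²/8)(θ − sin θ) = 2.1 m² and P = Dθ/2 = 3.757 m.
Hydraulic radius R = A/P = 2.1/3.757 = 0.5588 m.
V = (1/n) R^(2/3) √S = (1/0.014) × 0.5588^(2/3) × √0.0015 = 1.877 m/s. Hydraulic depth D_h = A/T = 2.1/1.711 = 1.227 m.
Froude number Fr = V/√(g·D_h) = 1.877/√(9.81×1.227) = 0.541, which is less than 1, so the flow is subcritical.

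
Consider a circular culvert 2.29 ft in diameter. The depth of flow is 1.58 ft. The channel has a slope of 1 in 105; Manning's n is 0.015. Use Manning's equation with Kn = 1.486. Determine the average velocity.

V = 7.44 ft/s

For a circular section of diameter D = 2.29 ft at depth y = 1.58 ft, the central angle is θ = 2 arccos(1 − 2y/D) = 3.921 rad. Then A = (D²/8)(θ − sin θ) = 3.031 ft² and P = Dθ/2 = 4.49 ft.
Hydraulic radius R = A/P = 3.031/4.49 = 0.6751 ft.
From Manning's equation, V = (1.486/n) R^(2/3) S^(1/2) = (1.486/0.015) × 0.6751^(2/3) × 0.009524^(1/2) = 7.44 ft/s.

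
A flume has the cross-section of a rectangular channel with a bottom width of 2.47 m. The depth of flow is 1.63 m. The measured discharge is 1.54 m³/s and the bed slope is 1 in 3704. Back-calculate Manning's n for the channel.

Flow area A = b·y = 2.47 × 1.63 = 4.026 m². Wetted perimeter P = b + 2y = 2.47 + 2×1.63 = 5.73 m.
Hydraulic radius R = A/P = 4.026/5.73 = 0.7026 m.
Rearranging Manning's equation: n = (1/Q) A R^(2/3) S^(1/2) = (1/1.54) × 4.026 × 0.7026^(2/3) × √0.00027 = 0.034.

n = 0.034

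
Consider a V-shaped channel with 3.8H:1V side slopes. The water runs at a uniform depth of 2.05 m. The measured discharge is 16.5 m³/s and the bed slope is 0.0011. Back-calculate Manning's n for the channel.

For a triangular section with side slope z = 3.8: A = zy² = 3.8×2.05² = 15.97 m²; P = 2y√(1+z²) = 2×2.05×3.929 = 16.11 m.
Hydraulic radius R = A/P = 15.97/16.11 = 0.9913 m.
Rearranging Manning's equation: n = (1/Q) A R^(2/3) S^(1/2) = (1/16.5) × 15.97 × 0.9913^(2/3) × √0.0011 = 0.0319.

n = 0.0319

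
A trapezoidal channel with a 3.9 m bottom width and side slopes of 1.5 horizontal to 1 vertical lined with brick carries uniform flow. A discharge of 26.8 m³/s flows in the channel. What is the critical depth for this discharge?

y_c = 1.4 m

At critical depth, Q² T / (g A³) = 1, i.e. A³/T = Q²/g = 26.8²/9.81 = 73.22.
At y = 1.23 m: A³/T = 46.49 — short.
At y = 1.51 m: A³/T = 95.7 — over.
At y = 1.4 m: A³/T = 73.17 — close enough.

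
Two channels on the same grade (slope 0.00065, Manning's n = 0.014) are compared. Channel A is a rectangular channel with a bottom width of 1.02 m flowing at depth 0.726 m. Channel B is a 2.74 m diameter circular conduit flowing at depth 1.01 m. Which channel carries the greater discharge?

Channel A: Flow area A = b·y = 1.02 × 0.726 = 0.7405 m². Wetted perimeter P = b + 2y = 1.02 + 2×0.726 = 2.472 m. Hydraulic radius R = A/P = 0.7405/2.472 = 0.2996 m. Q_A = (1/0.014)·0.7405·0.2996^(2/3)·√0.00065 = 0.6038 m³/s.
Channel B: For a circular section of diameter D = 2.74 m at depth y = 1.01 m, the central angle is θ = 2 arccos(1 − 2y/D) = 2.61 rad. Then A = (D²/8)(θ − sin θ) = 1.973 m² and P = Dθ/2 = 3.575 m. Hydraulic radius R = A/P = 1.973/3.575 = 0.5519 m. Q_B = (1/0.014)·1.973·0.5519^(2/3)·√0.00065 = 2.418 m³/s.
Q_A = 0.6038 m³/s vs Q_B = 2.418 m³/s, so channel B carries more.

channel B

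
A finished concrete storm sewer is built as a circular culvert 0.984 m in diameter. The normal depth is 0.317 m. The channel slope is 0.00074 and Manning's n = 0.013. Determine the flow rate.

For a circular section of diameter D = 0.984 m at depth y = 0.317 m, the central angle is θ = 2 arccos(1 − 2y/D) = 2.414 rad. Then A = (D²/8)(θ − sin θ) = 0.2117 m² and P = Dθ/2 = 1.188 m.
Hydraulic radius R = A/P = 0.2117/1.188 = 0.1783 m.
Manning's equation: Q = (1/n) A R^(2/3) S^(1/2) = (1/0.013) × 0.2117 × 0.1783^(2/3) × 0.00074^(1/2) = 0.14 m³/s.

Q = 0.14 m³/s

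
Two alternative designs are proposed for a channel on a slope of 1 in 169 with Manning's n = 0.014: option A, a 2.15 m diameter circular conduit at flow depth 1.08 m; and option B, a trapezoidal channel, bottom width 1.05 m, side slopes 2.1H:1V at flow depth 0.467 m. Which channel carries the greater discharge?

Channel A: For a circular section of diameter D = 2.15 m at depth y = 1.08 m, the central angle is θ = 2 arccos(1 − 2y/D) = 3.151 rad. Then A = (D²/8)(θ − sin θ) = 1.826 m² and P = Dθ/2 = 3.387 m. Hydraulic radius R = A/P = 1.826/3.387 = 0.5391 m. Q_A = (1/0.014)·1.826·0.5391^(2/3)·√0.005917 = 6.646 m³/s.
Channel B: With bottom width b = 1.05 m and side slope z = 2.1: A = (b + zy)y = (1.05 + 2.1×0.467)×0.467 = 0.9483 m²; P = b + 2y√(1+z²) = 1.05 + 2×0.467×2.326 = 3.222 m. Hydraulic radius R = A/P = 0.9483/3.222 = 0.2943 m. Q_B = (1/0.014)·0.9483·0.2943^(2/3)·√0.005917 = 2.305 m³/s.
Q_A = 6.646 m³/s vs Q_B = 2.305 m³/s, so channel A carries more.

channel A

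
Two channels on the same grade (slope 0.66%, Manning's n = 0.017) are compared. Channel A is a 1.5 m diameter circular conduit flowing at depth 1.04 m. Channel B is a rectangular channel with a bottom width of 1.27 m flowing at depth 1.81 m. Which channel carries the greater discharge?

Channel A: For a circular section of diameter D = 1.5 m at depth y = 1.04 m, the central angle is θ = 2 arccos(1 − 2y/D) = 3.936 rad. Then A = (D²/8)(θ − sin θ) = 1.307 m² and P = Dθ/2 = 2.952 m. Hydraulic radius R = A/P = 1.307/2.952 = 0.443 m. Q_A = (1/0.017)·1.307·0.443^(2/3)·√0.0066 = 3.631 m³/s.
Channel B: Flow area A = b·y = 1.27 × 1.81 = 2.299 m². Wetted perimeter P = b + 2y = 1.27 + 2×1.81 = 4.89 m. Hydraulic radius R = A/P = 2.299/4.89 = 0.4701 m. Q_B = (1/0.017)·2.299·0.4701^(2/3)·√0.0066 = 6.641 m³/s.
Q_A = 3.631 m³/s vs Q_B = 6.641 m³/s, so channel B carries more.

channel B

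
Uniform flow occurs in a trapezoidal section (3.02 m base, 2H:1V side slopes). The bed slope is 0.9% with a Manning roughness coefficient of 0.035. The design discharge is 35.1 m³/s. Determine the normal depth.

y_n = 1.83 m

Manning's equation rearranged: A R^(2/3) = nQ / (1·√S) = 0.035 × 35.1 / (√0.009) = 12.95.
Try y = 2.3 m: A R^(2/3) = 21.06 — too large.
Try y = 1.83 m: A R^(2/3) = 12.96 — ≈ 12.95.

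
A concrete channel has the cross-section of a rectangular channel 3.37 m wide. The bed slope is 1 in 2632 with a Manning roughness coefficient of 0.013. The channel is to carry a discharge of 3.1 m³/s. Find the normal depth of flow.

y_n = 0.883 m

Manning's equation rearranged: A R^(2/3) = nQ / (1·√S) = 0.013 × 3.1 / (√0.0003799) = 2.068.
Try y = 1.06 m: A R^(2/3) = 2.682 — over.
Try y = 0.681 m: A R^(2/3) = 1.417 — short.
Try y = 0.883 m: A R^(2/3) = 2.068 — close enough.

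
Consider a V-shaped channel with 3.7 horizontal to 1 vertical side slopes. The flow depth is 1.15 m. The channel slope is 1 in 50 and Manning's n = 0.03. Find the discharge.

For a triangular section with side slope z = 3.7: A = zy² = 3.7×1.15² = 4.893 m²; P = 2y√(1+z²) = 2×1.15×3.833 = 8.815 m.
Hydraulic radius R = A/P = 4.893/8.815 = 0.5551 m.
Manning's equation: Q = (1/n) A R^(2/3) S^(1/2) = (1/0.03) × 4.893 × 0.5551^(2/3) × 0.02^(1/2) = 15.6 m³/s.

Q = 15.6 m³/s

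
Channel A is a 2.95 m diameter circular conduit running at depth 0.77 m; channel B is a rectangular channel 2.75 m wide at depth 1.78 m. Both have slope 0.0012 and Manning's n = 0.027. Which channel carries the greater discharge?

Channel A: For a circular section of diameter D = 2.95 m at depth y = 0.77 m, the central angle is θ = 2 arccos(1 − 2y/D) = 2.145 rad. Then A = (D²/8)(θ − sin θ) = 1.42 m² and P = Dθ/2 = 3.164 m. Hydraulic radius R = A/P = 1.42/3.164 = 0.4488 m. Q_A = (1/0.027)·1.42·0.4488^(2/3)·√0.0012 = 1.068 m³/s.
Channel B: Flow area A = b·y = 2.75 × 1.78 = 4.895 m². Wetted perimeter P = b + 2y = 2.75 + 2×1.78 = 6.31 m. Hydraulic radius R = A/P = 4.895/6.31 = 0.7758 m. Q_B = (1/0.027)·4.895·0.7758^(2/3)·√0.0012 = 5.302 m³/s.
Q_A = 1.068 m³/s vs Q_B = 5.302 m³/s, so channel B carries more.

channel B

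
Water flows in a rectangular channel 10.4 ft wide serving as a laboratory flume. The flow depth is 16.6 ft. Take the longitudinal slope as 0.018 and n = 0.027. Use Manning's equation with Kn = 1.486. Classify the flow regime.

subcritical

Flow area A = b·y = 10.4 × 16.6 = 172.6 ft². Wetted perimeter P = b + 2y = 10.4 + 2×16.6 = 43.6 ft.
Hydraulic radius R = A/P = 172.6/43.6 = 3.96 ft.
V = (1.486/n) R^(2/3) √S = (1.486/0.027) × 3.96^(2/3) × √0.018 = 18.48 ft/s. Hydraulic depth D_h = A/T = 172.6/10.4 = 16.6 ft.
Froude number Fr = V/√(g·D_h) = 18.48/√(32.2×16.6) = 0.799, which is less than 1, so the flow is subcritical.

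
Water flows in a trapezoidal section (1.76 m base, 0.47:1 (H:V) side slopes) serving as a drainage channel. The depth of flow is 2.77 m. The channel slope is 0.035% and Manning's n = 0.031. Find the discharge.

With bottom width b = 1.76 m and side slope z = 0.47: A = (b + zy)y = (1.76 + 0.47×2.77)×2.77 = 8.481 m²; P = b + 2y√(1+z²) = 1.76 + 2×2.77×1.105 = 7.881 m.
Hydraulic radius R = A/P = 8.481/7.881 = 1.076 m.
Manning's equation: Q = (1/n) A R^(2/3) S^(1/2) = (1/0.031) × 8.481 × 1.076^(2/3) × 0.00035^(1/2) = 5.38 m³/s.

Q = 5.38 m³/s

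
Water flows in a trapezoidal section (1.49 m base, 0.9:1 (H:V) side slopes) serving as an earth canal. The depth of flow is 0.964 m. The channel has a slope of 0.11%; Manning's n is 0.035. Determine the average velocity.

With bottom width b = 1.49 m and side slope z = 0.9: A = (b + zy)y = (1.49 + 0.9×0.964)×0.964 = 2.273 m²; P = b + 2y√(1+z²) = 1.49 + 2×0.964×1.345 = 4.084 m.
Hydraulic radius R = A/P = 2.273/4.084 = 0.5565 m.
From Manning's equation, V = (1/n) R^(2/3) S^(1/2) = (1/0.035) × 0.5565^(2/3) × 0.0011^(1/2) = 0.641 m/s.

V = 0.641 m/s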